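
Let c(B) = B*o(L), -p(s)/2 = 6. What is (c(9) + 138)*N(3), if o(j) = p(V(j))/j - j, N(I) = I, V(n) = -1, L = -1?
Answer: 765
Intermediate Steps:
p(s) = -12 (p(s) = -2*6 = -12)
o(j) = -j - 12/j (o(j) = -12/j - j = -j - 12/j)
c(B) = 13*B (c(B) = B*(-1*(-1) - 12/(-1)) = B*(1 - 12*(-1)) = B*(1 + 12) = B*13 = 13*B)
(c(9) + 138)*N(3) = (13*9 + 138)*3 = (117 + 138)*3 = 255*3 = 765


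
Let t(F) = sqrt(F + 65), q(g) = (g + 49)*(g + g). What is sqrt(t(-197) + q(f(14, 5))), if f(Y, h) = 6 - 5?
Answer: sqrt(100 + 2*I*sqrt(33)) ≈ 10.016 + 0.57351*I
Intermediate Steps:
f(Y, h) = 1
q(g) = 2*g*(49 + g) (q(g) = (49 + g)*(2*g) = 2*g*(49 + g))
t(F) = sqrt(65 + F)
sqrt(t(-197) + q(f(14, 5))) = sqrt(sqrt(65 - 197) + 2*1*(49 + 1)) = sqrt(sqrt(-132) + 2*1*50) = sqrt(2*I*sqrt(33) + 100) = sqrt(100 + 2*I*sqrt(33))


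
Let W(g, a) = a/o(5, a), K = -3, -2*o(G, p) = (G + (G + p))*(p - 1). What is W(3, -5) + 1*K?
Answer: -10/3 ≈ -3.3333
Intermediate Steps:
o(G, p) = -(-1 + p)*(p + 2*G)/2 (o(G, p) = -(G + (G + p))*(p - 1)/2 = -(p + 2*G)*(-1 + p)/2 = -(-1 + p)*(p + 2*G)/2)
W(g, a) = a/(5 - 9*a/2 - a²/2) (W(g, a) = a/(5 + a/2 - a²/2 - 1*5*a) = a/(5 + a/2 - a²/2 - 5*a) = a/(5 - 9*a/2 - a²/2))
W(3, -5) + 1*K = -2*(-5)/(-10 + (-5)² + 9*(-5)) + 1*(-3) = -2*(-5)/(-10 + 25 - 45) - 3 = -2*(-5)/(-30) - 3 = -2*(-5)*(-1/30) - 3 = -⅓ - 3 = -10/3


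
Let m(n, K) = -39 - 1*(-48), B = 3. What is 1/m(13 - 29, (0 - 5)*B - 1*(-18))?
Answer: 1/9 ≈ 0.11111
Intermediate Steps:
m(n, K) = 9 (m(n, K) = -39 + 48 = 9)
1/m(13 - 29, (0 - 5)*B - 1*(-18)) = 1/9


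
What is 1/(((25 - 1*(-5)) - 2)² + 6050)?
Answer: 1/6834 ≈ 0.00014633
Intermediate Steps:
1/(((25 - 1*(-5)) - 2)² + 6050) = 1/(((25 + 5) - 2)² + 6050) = 1/((30 - 2)² + 6050) = 1/(28² + 6050) = 1/(784 + 6050) = 1/6834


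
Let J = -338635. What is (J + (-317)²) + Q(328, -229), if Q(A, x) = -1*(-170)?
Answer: -237976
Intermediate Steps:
Q(A, x) = 170
(J + (-317)²) + Q(328, -229) = (-338635 + (-317)²) + 170 = (-338635 + 100489) + 170 = -238146 + 170 = -237976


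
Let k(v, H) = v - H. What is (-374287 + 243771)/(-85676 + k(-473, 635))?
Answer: 32629/21696 ≈ 1.5039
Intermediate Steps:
(-374287 + 243771)/(-85676 + k(-473, 635)) = (-374287 + 243771)/(-85676 + (-473 - 1*635)) = -130516/(-85676 + (-473 - 635)) = -130516/(-85676 - 1108) = -130516/(-86784) = -130516*(-1/86784) = 32629/21696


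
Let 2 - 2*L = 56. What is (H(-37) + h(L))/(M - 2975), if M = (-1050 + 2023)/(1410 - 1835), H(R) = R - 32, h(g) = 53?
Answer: 1700/316337 ≈ 0.0053740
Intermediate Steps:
L = -27 (L = 1 - ½*56 = 1 - 28 = -27)
H(R) = -32 + R
M = -973/425 (M = 973/(-425) = 973*(-1/425) = -973/425 ≈ -2.2894)
(H(-37) + h(L))/(M - 2975) = ((-32 - 37) + 53)/(-973/425 - 2975) = (-69 + 53)/(-1265348/425) = -16*(-425/1265348) = 1700/316337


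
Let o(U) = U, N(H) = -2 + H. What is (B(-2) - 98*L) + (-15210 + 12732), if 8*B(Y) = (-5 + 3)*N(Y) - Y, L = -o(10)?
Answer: -5987/4 ≈ -1496.8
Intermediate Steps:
L = -10 (L = -1*10 = -10)
B(Y) = ½ - 3*Y/8 (B(Y) = ((-5 + 3)*(-2 + Y) - Y)/8 = (-2*(-2 + Y) - Y)/8 = ((4 - 2*Y) - Y)/8 = (4 - 3*Y)/8 = ½ - 3*Y/8)
(B(-2) - 98*L) + (-15210 + 12732) = ((½ - 3/8*(-2)) - 98*(-10)) + (-15210 + 12732) = ((½ + ¾) + 980) - 2478 = (5/4 + 980) - 2478 = 3925/4 - 2478 = -5987/4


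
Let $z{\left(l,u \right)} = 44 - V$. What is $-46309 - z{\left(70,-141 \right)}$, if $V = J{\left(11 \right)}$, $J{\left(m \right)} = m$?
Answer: $-46342$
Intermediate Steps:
$V = 11$
$z{\left(l,u \right)} = 33$ ($z{\left(l,u \right)} = 44 - 11 = 33$)
$-46309 - z{\left(70,-141 \right)} = -46309 - 33 = -46342$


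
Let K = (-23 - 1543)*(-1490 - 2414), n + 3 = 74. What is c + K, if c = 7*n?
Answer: 6114161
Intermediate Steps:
n = 71 (n = -3 + 74 = 71)
K = 6113664 (K = -1566*(-3904) = 6113664)
c = 497 (c = 7*71 = 497)
c + K = 497 + 6113664 = 6114161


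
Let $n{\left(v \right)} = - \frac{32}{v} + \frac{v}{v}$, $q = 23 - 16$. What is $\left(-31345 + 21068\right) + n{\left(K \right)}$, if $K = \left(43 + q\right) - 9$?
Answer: $- \frac{421348}{41} \approx -10277.0$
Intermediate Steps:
$q = 7$ ($q = 23 - 16 = 7$)
$K = 41$ ($K = \left(43 + 7\right) - 9 = 50 - 9 = 41$)
$n{\left(v \right)} = 1 - \frac{32}{v}$ ($n{\left(v \right)} = - \frac{32}{v} + 1 = 1 - \frac{32}{v}$)
$\left(-31345 + 21068\right) + n{\left(K \right)} = \left(-31345 + 21068\right) + \frac{-32 + 41}{41} = -10277 + \frac{1}{41} \cdot 9 = -10277 + \frac{9}{41} = - \frac{421348}{41}$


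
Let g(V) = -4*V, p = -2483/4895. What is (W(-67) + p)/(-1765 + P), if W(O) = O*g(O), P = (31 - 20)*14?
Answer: 87897103/7885845 ≈ 11.146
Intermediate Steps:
p = -2483/4895 (p = -2483*1/4895 = -2483/4895 ≈ -0.50725)
P = 154 (P = 11*14 = 154)
W(O) = -4*O² (W(O) = O*(-4*O) = -4*O²)
(W(-67) + p)/(-1765 + P) = (-4*(-67)² - 2483/4895)/(-1765 + 154) = (-4*4489 - 2483/4895)/(-1611) = (-17956 - 2483/4895)*(-1/1611) = -87897103/4895*(-1/1611) = 87897103/7885845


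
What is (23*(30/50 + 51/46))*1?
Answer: 393/10 ≈ 39.300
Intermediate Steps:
(23*(30/50 + 51/46))*1 = (23*(30*(1/50) + 51*(1/46)))*1 = (23*(3/5 + 51/46))*1 = (23*(393/230))*1 = (393/10)*1 = 393/10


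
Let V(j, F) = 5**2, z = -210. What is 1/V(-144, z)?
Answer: 1/25 ≈ 0.040000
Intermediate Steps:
V(j, F) = 25
1/V(-144, z) = 1/25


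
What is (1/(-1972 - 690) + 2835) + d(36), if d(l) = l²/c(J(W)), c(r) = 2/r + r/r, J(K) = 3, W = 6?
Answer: 48083701/13310 ≈ 3612.6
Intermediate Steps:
c(r) = 1 + 2/r (c(r) = 2/r + 1 = 1 + 2/r)
d(l) = 3*l²/5 (d(l) = l²/(((2 + 3)/3)) = l²/(((⅓)*5)) = l²/(5/3) = l²*(⅗) = 3*l²/5)
(1/(-1972 - 690) + 2835) + d(36) = (1/(-1972 - 690) + 2835) + (⅗)*36² = (1/(-2662) + 2835) + (⅗)*1296 = (-1/2662 + 2835) + 3888/5 = 7546769/2662 + 3888/5 = 48083701/13310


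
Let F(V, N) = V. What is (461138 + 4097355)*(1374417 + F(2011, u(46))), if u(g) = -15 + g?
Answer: 6274437403004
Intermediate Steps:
(461138 + 4097355)*(1374417 + F(2011, u(46))) = (461138 + 4097355)*(1374417 + 2011) = 4558493*1376428 = 6274437403004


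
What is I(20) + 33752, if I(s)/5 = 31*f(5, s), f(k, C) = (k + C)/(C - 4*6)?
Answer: 131133/4 ≈ 32783.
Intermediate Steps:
f(k, C) = (C + k)/(-24 + C) (f(k, C) = (C + k)/(C - 24) = (C + k)/(-24 + C))
I(s) = 155*(5 + s)/(-24 + s) (I(s) = 5*(31*((s + 5)/(-24 + s))) = 5*(31*((5 + s)/(-24 + s))) = 5*(31*(5 + s)/(-24 + s)) = 155*(5 + s)/(-24 + s))
I(20) + 33752 = 155*(5 + 20)/(-24 + 20) + 33752 = 155*25/(-4) + 33752 = 155*(-1/4)*25 + 33752 = -3875/4 + 33752 = 131133/4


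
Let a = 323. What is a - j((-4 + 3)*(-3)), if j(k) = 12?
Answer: 311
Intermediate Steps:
a - j((-4 + 3)*(-3)) = 323 - 1*12 = 323 - 12 = 311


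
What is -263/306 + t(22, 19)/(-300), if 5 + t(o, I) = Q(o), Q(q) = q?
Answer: -14017/15300 ≈ -0.91614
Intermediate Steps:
t(o, I) = -5 + o
-263/306 + t(22, 19)/(-300) = -263/306 + (-5 + 22)/(-300) = -263*1/306 + 17*(-1/300) = -263/306 - 17/300 = -14017/15300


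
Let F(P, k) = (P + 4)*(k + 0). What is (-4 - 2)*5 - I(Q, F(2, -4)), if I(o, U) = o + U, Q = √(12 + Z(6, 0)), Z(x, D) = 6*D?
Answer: -6 - 2*√3 ≈ -9.4641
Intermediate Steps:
F(P, k) = k*(4 + P) (F(P, k) = (4 + P)*k = k*(4 + P))
Q = 2*√3 (Q = √(12 + 6*0) = √(12 + 0) = √12 = 2*√3 ≈ 3.4641)
I(o, U) = U + o
(-4 - 2)*5 - I(Q, F(2, -4)) = (-4 - 2)*5 - (-4*(4 + 2) + 2*√3) = -6*5 - (-4*6 + 2*√3) = -30 - (-24 + 2*√3) = -30 + (24 - 2*√3) = -6 - 2*√3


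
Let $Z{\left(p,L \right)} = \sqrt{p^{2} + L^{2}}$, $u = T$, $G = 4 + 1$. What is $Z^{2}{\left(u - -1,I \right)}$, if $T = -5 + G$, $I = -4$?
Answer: $17$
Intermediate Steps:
$G = 5$
$T = 0$ ($T = -5 + 5 = 0$)
$u = 0$
$Z{\left(p,L \right)} = \sqrt{L^{2} + p^{2}}$
$Z^{2}{\left(u - -1,I \right)} = \left(\sqrt{\left(-4\right)^{2} + \left(0 - -1\right)^{2}}\right)^{2} = \left(\sqrt{16 + \left(0 + 1\right)^{2}}\right)^{2} = \left(\sqrt{16 + 1^{2}}\right)^{2} = \left(\sqrt{16 + 1}\right)^{2} = \left(\sqrt{17}\right)^{2} = 17$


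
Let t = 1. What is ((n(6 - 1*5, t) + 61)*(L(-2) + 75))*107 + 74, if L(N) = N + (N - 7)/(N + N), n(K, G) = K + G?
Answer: 2029337/4 ≈ 5.0733e+5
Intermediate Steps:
n(K, G) = G + K
L(N) = N + (-7 + N)/(2*N) (L(N) = N + (-7 + N)/((2*N)) = N + (-7 + N)*(1/(2*N)) = N + (-7 + N)/(2*N))
((n(6 - 1*5, t) + 61)*(L(-2) + 75))*107 + 74 = (((1 + (6 - 1*5)) + 61)*((½ - 2 - 7/2/(-2)) + 75))*107 + 74 = (((1 + (6 - 5)) + 61)*((½ - 2 - 7/2*(-½)) + 75))*107 + 74 = (((1 + 1) + 61)*((½ - 2 + 7/4) + 75))*107 + 74 = ((2 + 61)*(¼ + 75))*107 + 74 = (63*(301/4))*107 + 74 = (18963/4)*107 + 74 = 2029041/4 + 74 = 2029337/4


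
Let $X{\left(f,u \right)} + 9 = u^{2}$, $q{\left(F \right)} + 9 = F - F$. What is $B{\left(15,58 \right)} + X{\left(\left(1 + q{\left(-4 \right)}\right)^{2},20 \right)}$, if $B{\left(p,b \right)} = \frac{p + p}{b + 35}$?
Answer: $\frac{12131}{31} \approx 391.32$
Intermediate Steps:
$q{\left(F \right)} = -9$ ($q{\left(F \right)} = -9 + \left(F - F\right) = -9 + 0 = -9$)
$B{\left(p,b \right)} = \frac{2 p}{35 + b}$
$X{\left(f,u \right)} = -9 + u^{2}$
$B{\left(15,58 \right)} + X{\left(\left(1 + q{\left(-4 \right)}\right)^{2},20 \right)} = 2 \cdot 15 \frac{1}{35 + 58} - \left(9 - 20^{2}\right) = 2 \cdot 15 \cdot \frac{1}{93} + \left(-9 + 400\right) = 2 \cdot 15 \cdot \frac{1}{93} + 391 = \frac{10}{31} + 391 = \frac{12131}{31}$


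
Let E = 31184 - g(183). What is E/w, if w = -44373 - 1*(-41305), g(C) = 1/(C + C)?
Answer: -11413343/1122888 ≈ -10.164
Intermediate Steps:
g(C) = 1/(2*C)
w = -3068 (w = -44373 + 41305 = -3068)
E = 11413343/366 (E = 31184 - 1/(2*183) = 31184 - 1*1/366 = 31184 - 1/366 = 11413343/366 ≈ 31184.)
E/w = (11413343/366)/(-3068) = (11413343/366)*(-1/3068) = -11413343/1122888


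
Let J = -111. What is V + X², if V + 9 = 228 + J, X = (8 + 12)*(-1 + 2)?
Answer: 508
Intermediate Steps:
X = 20 (X = 20*1 = 20)
V = 108 (V = -9 + (228 - 111) = -9 + 117 = 108)
V + X² = 108 + 20² = 108 + 400 = 508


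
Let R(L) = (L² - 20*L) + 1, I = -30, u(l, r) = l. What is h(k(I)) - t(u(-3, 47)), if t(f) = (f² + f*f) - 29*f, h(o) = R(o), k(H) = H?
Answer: 1396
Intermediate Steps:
R(L) = 1 + L² - 20*L
h(o) = 1 + o² - 20*o
t(f) = -29*f + 2*f² (t(f) = (f² + f²) - 29*f = 2*f² - 29*f = -29*f + 2*f²)
h(k(I)) - t(u(-3, 47)) = (1 + (-30)² - 20*(-30)) - (-3)*(-29 + 2*(-3)) = (1 + 900 + 600) - (-3)*(-29 - 6) = 1501 - (-3)*(-35) = 1501 - 1*105 = 1501 - 105 = 1396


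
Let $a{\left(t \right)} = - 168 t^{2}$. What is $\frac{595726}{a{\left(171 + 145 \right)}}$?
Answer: $- \frac{297863}{8387904} \approx -0.035511$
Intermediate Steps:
$\frac{595726}{a{\left(171 + 145 \right)}} = \frac{595726}{\left(-168\right) \left(171 + 145\right)^{2}} = \frac{595726}{\left(-168\right) 316^{2}} = \frac{595726}{\left(-168\right) 99856} = \frac{595726}{-16775808} = 595726 \left(- \frac{1}{16775808}\right) = - \frac{297863}{8387904}$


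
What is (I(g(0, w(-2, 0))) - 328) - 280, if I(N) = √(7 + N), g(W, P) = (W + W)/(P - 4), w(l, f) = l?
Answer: -608 + √7 ≈ -605.35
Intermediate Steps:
g(W, P) = 2*W/(-4 + P) (g(W, P) = (2*W)/(-4 + P) = 2*W/(-4 + P))
(I(g(0, w(-2, 0))) - 328) - 280 = (√(7 + 2*0/(-4 - 2)) - 328) - 280 = (√(7 + 2*0/(-6)) - 328) - 280 = (√(7 + 2*0*(-⅙)) - 328) - 280 = (√(7 + 0) - 328) - 280 = (√7 - 328) - 280 = (-328 + √7) - 280 = -608 + √7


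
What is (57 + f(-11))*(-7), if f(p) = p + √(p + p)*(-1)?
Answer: -322 + 7*I*√22 ≈ -322.0 + 32.833*I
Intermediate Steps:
f(p) = p - √2*√p (f(p) = p + √(2*p)*(-1) = p + (√2*√p)*(-1) = p - √2*√p)
(57 + f(-11))*(-7) = (57 + (-11 - √2*√(-11)))*(-7) = (57 + (-11 - √2*I*√11))*(-7) = (57 + (-11 - I*√22))*(-7) = (46 - I*√22)*(-7) = -322 + 7*I*√22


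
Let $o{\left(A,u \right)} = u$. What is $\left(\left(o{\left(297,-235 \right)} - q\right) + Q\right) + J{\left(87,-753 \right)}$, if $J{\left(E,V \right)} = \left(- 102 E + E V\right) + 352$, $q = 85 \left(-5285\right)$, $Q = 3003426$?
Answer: $3378383$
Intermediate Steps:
$q = -449225$
$J{\left(E,V \right)} = 352 - 102 E + E V$
$\left(\left(o{\left(297,-235 \right)} - q\right) + Q\right) + J{\left(87,-753 \right)} = \left(\left(-235 - -449225\right) + 3003426\right) + \left(352 - 8874 + 87 \left(-753\right)\right) = \left(\left(-235 + 449225\right) + 3003426\right) - 74033 = \left(448990 + 3003426\right) - 74033 = 3452416 - 74033 = 3378383$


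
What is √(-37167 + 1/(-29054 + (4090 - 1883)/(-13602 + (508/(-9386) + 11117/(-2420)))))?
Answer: 3*I*√83246473974675484443320043820413414/4489783756491994 ≈ 192.79*I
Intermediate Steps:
√(-37167 + 1/(-29054 + (4090 - 1883)/(-13602 + (508/(-9386) + 11117/(-2420))))) = √(-37167 + 1/(-29054 + 2207/(-13602 + (508*(-1/9386) + 11117*(-1/2420))))) = √(-37167 + 1/(-29054 + 2207/(-13602 + (-254/4693 - 11117/2420)))) = √(-37167 + 1/(-29054 + 2207/(-13602 - 52786761/11357060))) = √(-37167 + 1/(-29054 + 2207/(-154531516881/11357060))) = √(-37167 + 1/(-29054 + 2207*(-11357060/154531516881))) = √(-37167 + 1/(-29054 - 25065031420/154531516881)) = √(-37167 + 1/(-4489783756491994/154531516881)) = √(-37167 - 154531516881/4489783756491994) = √(-166871793032069457879/4489783756491994) = 3*I*√83246473974675484443320043820413414/4489783756491994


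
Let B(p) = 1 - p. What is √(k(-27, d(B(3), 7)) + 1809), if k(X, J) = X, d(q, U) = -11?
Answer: 9*√22 ≈ 42.214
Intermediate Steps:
√(k(-27, d(B(3), 7)) + 1809) = √(-27 + 1809) = √1782 = 9*√22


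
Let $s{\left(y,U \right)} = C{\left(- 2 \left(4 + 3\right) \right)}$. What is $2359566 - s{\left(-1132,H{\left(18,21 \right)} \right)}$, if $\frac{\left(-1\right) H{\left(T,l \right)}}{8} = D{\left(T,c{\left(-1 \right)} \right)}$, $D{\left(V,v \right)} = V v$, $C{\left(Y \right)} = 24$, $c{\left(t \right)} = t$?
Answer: $2359542$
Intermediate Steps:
$H{\left(T,l \right)} = 8 T$ ($H{\left(T,l \right)} = - 8 T \left(-1\right) = - 8 \left(- T\right) = 8 T$)
$s{\left(y,U \right)} = 24$
$2359566 - s{\left(-1132,H{\left(18,21 \right)} \right)} = 2359566 - 24 = 2359542$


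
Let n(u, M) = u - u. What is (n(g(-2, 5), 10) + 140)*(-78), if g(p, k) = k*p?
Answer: -10920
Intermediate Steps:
n(u, M) = 0
(n(g(-2, 5), 10) + 140)*(-78) = (0 + 140)*(-78) = 140*(-78) = -10920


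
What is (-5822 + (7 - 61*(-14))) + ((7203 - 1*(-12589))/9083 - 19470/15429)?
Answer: -231704662523/46713869 ≈ -4960.1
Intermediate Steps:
(-5822 + (7 - 61*(-14))) + ((7203 - 1*(-12589))/9083 - 19470/15429) = (-5822 + (7 + 854)) + ((7203 + 12589)*(1/9083) - 19470*1/15429) = (-5822 + 861) + (19792*(1/9083) - 6490/5143) = -4961 + (19792/9083 - 6490/5143) = -4961 + 42841586/46713869 = -231704662523/46713869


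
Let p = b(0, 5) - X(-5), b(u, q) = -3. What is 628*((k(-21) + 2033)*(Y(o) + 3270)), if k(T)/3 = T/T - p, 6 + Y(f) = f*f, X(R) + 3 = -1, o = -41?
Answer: 6313400180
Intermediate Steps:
X(R) = -4 (X(R) = -3 - 1 = -4)
p = 1 (p = -3 - 1*(-4) = -3 + 4 = 1)
Y(f) = -6 + f**2 (Y(f) = -6 + f*f = -6 + f**2)
k(T) = 0 (k(T) = 3*(T/T - 1*1) = 3*(1 - 1) = 3*0 = 0)
628*((k(-21) + 2033)*(Y(o) + 3270)) = 628*((0 + 2033)*((-6 + (-41)**2) + 3270)) = 628*(2033*((-6 + 1681) + 3270)) = 628*(2033*(1675 + 3270)) = 628*(2033*4945) = 628*10053185 = 6313400180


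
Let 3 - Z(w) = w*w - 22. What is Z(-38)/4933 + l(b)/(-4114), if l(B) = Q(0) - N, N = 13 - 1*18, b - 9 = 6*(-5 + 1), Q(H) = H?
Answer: -5862431/20294362 ≈ -0.28887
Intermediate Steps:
b = -15 (b = 9 + 6*(-5 + 1) = 9 + 6*(-4) = 9 - 24 = -15)
N = -5 (N = 13 - 18 = -5)
Z(w) = 25 - w**2 (Z(w) = 3 - (w*w - 22) = 3 - (w**2 - 22) = 3 - (-22 + w**2) = 3 + (22 - w**2) = 25 - w**2)
l(B) = 5 (l(B) = 0 - 1*(-5) = 0 + 5 = 5)
Z(-38)/4933 + l(b)/(-4114) = (25 - 1*(-38)**2)/4933 + 5/(-4114) = (25 - 1*1444)*(1/4933) + 5*(-1/4114) = (25 - 1444)*(1/4933) - 5/4114 = -1419*1/4933 - 5/4114 = -1419/4933 - 5/4114 = -5862431/20294362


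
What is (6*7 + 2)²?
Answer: 1936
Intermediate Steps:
(6*7 + 2)² = (42 + 2)² = 44² = 1936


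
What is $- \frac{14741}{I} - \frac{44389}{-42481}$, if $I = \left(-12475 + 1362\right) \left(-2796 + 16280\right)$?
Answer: $\frac{6652215412609}{6365679803852} \approx 1.045$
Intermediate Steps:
$I = -149847692$ ($I = \left(-11113\right) 13484 = -149847692$)
$- \frac{14741}{I} - \frac{44389}{-42481} = - \frac{14741}{-149847692} - \frac{44389}{-42481} = \left(-14741\right) \left(- \frac{1}{149847692}\right) - - \frac{44389}{42481} = \frac{14741}{149847692} + \frac{44389}{42481} = \frac{6652215412609}{6365679803852}$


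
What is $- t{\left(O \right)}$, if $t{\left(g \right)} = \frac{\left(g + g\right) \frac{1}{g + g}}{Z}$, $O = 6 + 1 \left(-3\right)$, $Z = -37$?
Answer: $\frac{1}{37} \approx 0.027027$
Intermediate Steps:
$O = 3$ ($O = 6 - 3 = 3$)
$t{\left(g \right)} = - \frac{1}{37}$ ($t{\left(g \right)} = \frac{\left(g + g\right) \frac{1}{g + g}}{-37} = \frac{2 g}{2 g} \left(- \frac{1}{37}\right) = 2 g \frac{1}{2 g} \left(- \frac{1}{37}\right) = 1 \left(- \frac{1}{37}\right) = - \frac{1}{37}$)
$- t{\left(O \right)} = \left(-1\right) \left(- \frac{1}{37}\right) = \frac{1}{37}$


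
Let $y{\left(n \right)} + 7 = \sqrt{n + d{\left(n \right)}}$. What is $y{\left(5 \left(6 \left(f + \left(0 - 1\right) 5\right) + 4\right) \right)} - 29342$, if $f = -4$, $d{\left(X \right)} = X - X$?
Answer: $-29349 + 5 i \sqrt{10} \approx -29349.0 + 15.811 i$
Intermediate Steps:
$d{\left(X \right)} = 0$
$y{\left(n \right)} = -7 + \sqrt{n}$ ($y{\left(n \right)} = -7 + \sqrt{n + 0} = -7 + \sqrt{n}$)
$y{\left(5 \left(6 \left(f + \left(0 - 1\right) 5\right) + 4\right) \right)} - 29342 = \left(-7 + \sqrt{5 \left(6 \left(-4 + \left(0 - 1\right) 5\right) + 4\right)}\right) - 29342 = \left(-7 + \sqrt{5 \left(6 \left(-4 - 5\right) + 4\right)}\right) - 29342 = \left(-7 + \sqrt{5 \left(6 \left(-9\right) + 4\right)}\right) - 29342 = \left(-7 + \sqrt{5 \left(-54 + 4\right)}\right) - 29342 = \left(-7 + \sqrt{5 \left(-50\right)}\right) - 29342 = \left(-7 + \sqrt{-250}\right) - 29342 = \left(-7 + 5 i \sqrt{10}\right) - 29342 = -29349 + 5 i \sqrt{10}$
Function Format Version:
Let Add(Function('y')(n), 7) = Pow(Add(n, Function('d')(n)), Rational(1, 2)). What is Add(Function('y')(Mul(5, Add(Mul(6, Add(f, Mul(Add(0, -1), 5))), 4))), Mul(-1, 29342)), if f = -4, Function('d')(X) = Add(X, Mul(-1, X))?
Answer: Add(-29349, Mul(5, I, Pow(10, Rational(1, 2)))) ≈ Add(-29349., Mul(15.811, I))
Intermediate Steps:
Function('d')(X) = 0
Function('y')(n) = Add(-7, Pow(n, Rational(1, 2))) (Function('y')(n) = Add(-7, Pow(Add(n, 0), Rational(1, 2))) = Add(-7, Pow(n, Rational(1, 2))))
Add(Function('y')(Mul(5, Add(Mul(6, Add(f, Mul(Add(0, -1), 5))), 4))), Mul(-1, 29342)) = Add(Add(-7, Pow(Mul(5, Add(Mul(6, Add(-4, Mul(Add(0, -1), 5))), 4)), Rational(1, 2))), Mul(-1, 29342)) = Add(Add(-7, Pow(Mul(5, Add(Mul(6, Add(-4, Mul(-1, 5))), 4)), Rational(1, 2))), -29342) = Add(Add(-7, Pow(Mul(5, Add(Mul(6, Add(-4, -5)), 4)), Rational(1, 2))), -29342) = Add(Add(-7, Pow(Mul(5, Add(Mul(6, -9), 4)), Rational(1, 2))), -29342) = Add(Add(-7, Pow(Mul(5, Add(-54, 4)), Rational(1, 2))), -29342) = Add(Add(-7, Pow(Mul(5, -50), Rational(1, 2))), -29342) = Add(Add(-7, Pow(-250, Rational(1, 2))), -29342) = Add(Add(-7, Mul(5, I, Pow(10, Rational(1, 2)))), -29342) = Add(-29349, Mul(5, I, Pow(10, Rational(1, 2))))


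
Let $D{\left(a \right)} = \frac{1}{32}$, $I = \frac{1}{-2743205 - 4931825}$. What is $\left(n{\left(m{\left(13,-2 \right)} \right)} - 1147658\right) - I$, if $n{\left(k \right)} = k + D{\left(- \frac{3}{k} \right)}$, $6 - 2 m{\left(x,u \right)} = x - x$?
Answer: $- \frac{140932581036869}{122800480} \approx -1.1477 \cdot 10^{6}$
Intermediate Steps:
$I = - \frac{1}{7675030}$ ($I = \frac{1}{-7675030} = - \frac{1}{7675030} \approx -1.3029 \cdot 10^{-7}$)
$D{\left(a \right)} = \frac{1}{32}$
$m{\left(x,u \right)} = 3$ ($m{\left(x,u \right)} = 3 - \frac{x - x}{2} = 3 - 0 = 3 + 0 = 3$)
$n{\left(k \right)} = \frac{1}{32} + k$ ($n{\left(k \right)} = k + \frac{1}{32} = \frac{1}{32} + k$)
$\left(n{\left(m{\left(13,-2 \right)} \right)} - 1147658\right) - I = \left(\left(\frac{1}{32} + 3\right) - 1147658\right) - - \frac{1}{7675030} = \left(\frac{97}{32} - 1147658\right) + \frac{1}{7675030} = - \frac{36724959}{32} + \frac{1}{7675030} = - \frac{140932581036869}{122800480}$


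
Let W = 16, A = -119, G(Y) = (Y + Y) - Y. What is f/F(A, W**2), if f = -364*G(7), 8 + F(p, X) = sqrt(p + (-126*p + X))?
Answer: 2548/(8 - sqrt(15131)) ≈ -22.155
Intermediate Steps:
G(Y) = Y (G(Y) = 2*Y - Y = Y)
F(p, X) = -8 + sqrt(X - 125*p) (F(p, X) = -8 + sqrt(p + (-126*p + X)) = -8 + sqrt(p + (X - 126*p)) = -8 + sqrt(X - 125*p))
f = -2548 (f = -364*7 = -2548)
f/F(A, W**2) = -2548/(-8 + sqrt(16**2 - 125*(-119))) = -2548/(-8 + sqrt(256 + 14875)) = -2548/(-8 + sqrt(15131))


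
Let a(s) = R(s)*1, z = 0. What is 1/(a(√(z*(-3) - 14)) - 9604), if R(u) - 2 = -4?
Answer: -1/9606 ≈ -0.00010410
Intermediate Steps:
R(u) = -2 (R(u) = 2 - 4 = -2)
a(s) = -2 (a(s) = -2*1 = -2)
1/(a(√(z*(-3) - 14)) - 9604) = 1/(-2 - 9604) = 1/(-9606) = -1/9606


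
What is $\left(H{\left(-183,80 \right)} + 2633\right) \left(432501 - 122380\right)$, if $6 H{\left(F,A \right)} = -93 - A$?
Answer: $\frac{4845640625}{6} \approx 8.0761 \cdot 10^{8}$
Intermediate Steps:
$H{\left(F,A \right)} = - \frac{31}{2} - \frac{A}{6}$ ($H{\left(F,A \right)} = \frac{-93 - A}{6} = - \frac{31}{2} - \frac{A}{6}$)
$\left(H{\left(-183,80 \right)} + 2633\right) \left(432501 - 122380\right) = \left(\left(- \frac{31}{2} - \frac{40}{3}\right) + 2633\right) \left(432501 - 122380\right) = \left(\left(- \frac{31}{2} - \frac{40}{3}\right) + 2633\right) 310121 = \left(- \frac{173}{6} + 2633\right) 310121 = \frac{15625}{6} \cdot 310121 = \frac{4845640625}{6}$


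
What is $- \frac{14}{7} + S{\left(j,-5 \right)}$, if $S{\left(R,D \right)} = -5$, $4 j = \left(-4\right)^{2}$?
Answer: $-7$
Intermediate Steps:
$j = 4$ ($j = \frac{\left(-4\right)^{2}}{4} = \frac{1}{4} \cdot 16 = 4$)
$- \frac{14}{7} + S{\left(j,-5 \right)} = - \frac{14}{7} - 5 = \left(-14\right) \frac{1}{7} - 5 = -2 - 5 = -7$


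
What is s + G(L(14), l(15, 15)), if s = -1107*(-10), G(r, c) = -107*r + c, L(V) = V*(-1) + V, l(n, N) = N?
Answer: 11085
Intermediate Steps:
L(V) = 0 (L(V) = -V + V = 0)
G(r, c) = c - 107*r
s = 11070
s + G(L(14), l(15, 15)) = 11070 + (15 - 107*0) = 11070 + (15 + 0) = 11070 + 15 = 11085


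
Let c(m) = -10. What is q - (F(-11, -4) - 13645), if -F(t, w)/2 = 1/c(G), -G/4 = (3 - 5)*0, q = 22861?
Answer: 182529/5 ≈ 36506.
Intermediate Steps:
G = 0 (G = -4*(3 - 5)*0 = -(-8)*0 = -4*0 = 0)
F(t, w) = ⅕ (F(t, w) = -2/(-10) = -2*(-⅒) = ⅕)
q - (F(-11, -4) - 13645) = 22861 - (⅕ - 13645) = 22861 - 1*(-68224/5) = 22861 + 68224/5 = 182529/5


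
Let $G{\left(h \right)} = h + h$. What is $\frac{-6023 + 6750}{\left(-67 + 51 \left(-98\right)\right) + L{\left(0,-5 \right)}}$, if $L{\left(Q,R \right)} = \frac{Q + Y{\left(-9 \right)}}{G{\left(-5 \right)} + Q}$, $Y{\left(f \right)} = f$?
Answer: $- \frac{7270}{50641} \approx -0.14356$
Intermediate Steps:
$G{\left(h \right)} = 2 h$
$L{\left(Q,R \right)} = \frac{-9 + Q}{-10 + Q}$ ($L{\left(Q,R \right)} = \frac{Q - 9}{2 \left(-5\right) + Q} = \frac{-9 + Q}{-10 + Q}$)
$\frac{-6023 + 6750}{\left(-67 + 51 \left(-98\right)\right) + L{\left(0,-5 \right)}} = \frac{-6023 + 6750}{\left(-67 + 51 \left(-98\right)\right) + \frac{-9 + 0}{-10 + 0}} = \frac{727}{\left(-67 - 4998\right) + \frac{1}{-10} \left(-9\right)} = \frac{727}{-5065 - - \frac{9}{10}} = \frac{727}{-5065 + \frac{9}{10}} = \frac{727}{- \frac{50641}{10}} = 727 \left(- \frac{10}{50641}\right) = - \frac{7270}{50641}$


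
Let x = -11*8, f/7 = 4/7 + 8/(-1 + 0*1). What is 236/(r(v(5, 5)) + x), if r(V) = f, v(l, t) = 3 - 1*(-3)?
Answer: -59/35 ≈ -1.6857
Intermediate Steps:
v(l, t) = 6 (v(l, t) = 3 + 3 = 6)
f = -52 (f = 7*(4/7 + 8/(-1 + 0*1)) = 7*(4*(1/7) + 8/(-1 + 0)) = 7*(4/7 + 8/(-1)) = 7*(4/7 + 8*(-1)) = 7*(4/7 - 8) = 7*(-52/7) = -52)
x = -88
r(V) = -52
236/(r(v(5, 5)) + x) = 236/(-52 - 88) = 236/(-140) = 236*(-1/140) = -59/35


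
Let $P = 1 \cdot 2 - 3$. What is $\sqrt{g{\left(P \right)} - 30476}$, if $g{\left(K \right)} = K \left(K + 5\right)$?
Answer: $4 i \sqrt{1905} \approx 174.59 i$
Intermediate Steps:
$P = -1$ ($P = 2 - 3 = -1$)
$g{\left(K \right)} = K \left(5 + K\right)$
$\sqrt{g{\left(P \right)} - 30476} = \sqrt{- (5 - 1) - 30476} = \sqrt{\left(-1\right) 4 - 30476} = \sqrt{-4 - 30476} = \sqrt{-30480} = 4 i \sqrt{1905}$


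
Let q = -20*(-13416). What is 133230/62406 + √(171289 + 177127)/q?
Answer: 22205/10401 + √1361/16770 ≈ 2.1371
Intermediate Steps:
q = 268320
133230/62406 + √(171289 + 177127)/q = 133230/62406 + √(171289 + 177127)/268320 = 133230*(1/62406) + √348416*(1/268320) = 22205/10401 + (16*√1361)*(1/268320) = 22205/10401 + √1361/16770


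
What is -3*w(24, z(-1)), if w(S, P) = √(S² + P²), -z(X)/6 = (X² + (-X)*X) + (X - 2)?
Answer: -90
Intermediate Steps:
z(X) = 12 - 6*X (z(X) = -6*((X² + (-X)*X) + (X - 2)) = -6*((X² - X²) + (-2 + X)) = -6*(0 + (-2 + X)) = -6*(-2 + X) = 12 - 6*X)
w(S, P) = √(P² + S²)
-3*w(24, z(-1)) = -3*√((12 - 6*(-1))² + 24²) = -3*√((12 + 6)² + 576) = -3*√(18² + 576) = -3*√(324 + 576) = -3*√900 = -3*30 = -90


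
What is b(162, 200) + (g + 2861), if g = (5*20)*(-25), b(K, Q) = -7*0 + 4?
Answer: 365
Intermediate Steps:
b(K, Q) = 4 (b(K, Q) = 0 + 4 = 4)
g = -2500 (g = 100*(-25) = -2500)
b(162, 200) + (g + 2861) = 4 + (-2500 + 2861) = 4 + 361 = 365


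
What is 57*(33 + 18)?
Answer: 2907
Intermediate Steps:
57*(33 + 18) = 57*51 = 2907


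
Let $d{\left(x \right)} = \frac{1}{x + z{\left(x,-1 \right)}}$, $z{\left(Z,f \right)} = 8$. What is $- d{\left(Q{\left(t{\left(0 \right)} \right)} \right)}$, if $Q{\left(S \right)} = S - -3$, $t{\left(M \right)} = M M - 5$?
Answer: $- \frac{1}{6} \approx -0.16667$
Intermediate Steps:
$t{\left(M \right)} = -5 + M^{2}$ ($t{\left(M \right)} = M^{2} - 5 = -5 + M^{2}$)
$Q{\left(S \right)} = 3 + S$ ($Q{\left(S \right)} = S + 3 = 3 + S$)
$d{\left(x \right)} = \frac{1}{8 + x}$ ($d{\left(x \right)} = \frac{1}{x + 8} = \frac{1}{8 + x}$)
$- d{\left(Q{\left(t{\left(0 \right)} \right)} \right)} = - \frac{1}{8 + \left(3 - \left(5 - 0^{2}\right)\right)} = - \frac{1}{8 + \left(3 + \left(-5 + 0\right)\right)} = - \frac{1}{8 + \left(3 - 5\right)} = - \frac{1}{8 - 2} = - \frac{1}{6}$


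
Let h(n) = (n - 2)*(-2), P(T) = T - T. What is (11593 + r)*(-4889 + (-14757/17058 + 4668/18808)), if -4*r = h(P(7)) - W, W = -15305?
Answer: -1015190910006073/26735572 ≈ -3.7972e+7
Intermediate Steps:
P(T) = 0
h(n) = 4 - 2*n (h(n) = (-2 + n)*(-2) = 4 - 2*n)
r = -15309/4 (r = -((4 - 2*0) - 1*(-15305))/4 = -((4 + 0) + 15305)/4 = -(4 + 15305)/4 = -¼*15309 = -15309/4 ≈ -3827.3)
(11593 + r)*(-4889 + (-14757/17058 + 4668/18808)) = (11593 - 15309/4)*(-4889 + (-14757/17058 + 4668/18808)) = 31063*(-4889 + (-14757*1/17058 + 4668*(1/18808)))/4 = 31063*(-4889 + (-4919/5686 + 1167/4702))/4 = 31063*(-4889 - 4123394/6683893)/4 = (31063/4)*(-32681676271/6683893) = -1015190910006073/26735572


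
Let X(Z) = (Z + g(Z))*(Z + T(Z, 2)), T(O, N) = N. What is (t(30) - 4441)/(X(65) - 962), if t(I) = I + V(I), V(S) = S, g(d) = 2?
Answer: -4381/3527 ≈ -1.2421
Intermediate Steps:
t(I) = 2*I (t(I) = I + I = 2*I)
X(Z) = (2 + Z)² (X(Z) = (Z + 2)*(Z + 2) = (2 + Z)*(2 + Z) = (2 + Z)²)
(t(30) - 4441)/(X(65) - 962) = (2*30 - 4441)/((4 + 65² + 4*65) - 962) = (60 - 4441)/((4 + 4225 + 260) - 962) = -4381/(4489 - 962) = -4381/3527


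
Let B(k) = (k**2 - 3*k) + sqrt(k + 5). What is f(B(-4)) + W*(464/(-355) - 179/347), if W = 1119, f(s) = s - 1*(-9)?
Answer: -246593777/123185 ≈ -2001.8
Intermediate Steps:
B(k) = k**2 + sqrt(5 + k) - 3*k (B(k) = (k**2 - 3*k) + sqrt(5 + k) = k**2 + sqrt(5 + k) - 3*k)
f(s) = 9 + s (f(s) = s + 9 = 9 + s)
f(B(-4)) + W*(464/(-355) - 179/347) = (9 + ((-4)**2 + sqrt(5 - 4) - 3*(-4))) + 1119*(464/(-355) - 179/347) = (9 + (16 + sqrt(1) + 12)) + 1119*(464*(-1/355) - 179*1/347) = (9 + (16 + 1 + 12)) + 1119*(-464/355 - 179/347) = (9 + 29) + 1119*(-224553/123185) = 38 - 251274807/123185 = -246593777/123185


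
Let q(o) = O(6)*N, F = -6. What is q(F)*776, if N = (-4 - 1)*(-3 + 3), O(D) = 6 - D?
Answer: 0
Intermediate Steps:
N = 0 (N = -5*0 = 0)
q(o) = 0 (q(o) = (6 - 1*6)*0 = (6 - 6)*0 = 0*0 = 0)
q(F)*776 = 0*776 = 0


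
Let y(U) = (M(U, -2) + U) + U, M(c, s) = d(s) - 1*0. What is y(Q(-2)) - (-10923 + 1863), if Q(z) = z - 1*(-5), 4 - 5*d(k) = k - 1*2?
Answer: 45338/5 ≈ 9067.6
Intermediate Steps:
d(k) = 6/5 - k/5 (d(k) = 4/5 - (k - 1*2)/5 = 4/5 - (k - 2)/5 = 4/5 - (-2 + k)/5 = 4/5 + (2/5 - k/5) = 6/5 - k/5)
M(c, s) = 6/5 - s/5 (M(c, s) = (6/5 - s/5) - 1*0 = (6/5 - s/5) + 0 = 6/5 - s/5)
Q(z) = 5 + z (Q(z) = z + 5 = 5 + z)
y(U) = 8/5 + 2*U (y(U) = ((6/5 - 1/5*(-2)) + U) + U = ((6/5 + 2/5) + U) + U = (8/5 + U) + U = 8/5 + 2*U)
y(Q(-2)) - (-10923 + 1863) = (8/5 + 2*(5 - 2)) - (-10923 + 1863) = (8/5 + 2*3) - 1*(-9060) = (8/5 + 6) + 9060 = 38/5 + 9060 = 45338/5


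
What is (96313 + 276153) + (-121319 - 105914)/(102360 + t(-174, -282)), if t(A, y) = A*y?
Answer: 56401554215/151428 ≈ 3.7246e+5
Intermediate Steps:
(96313 + 276153) + (-121319 - 105914)/(102360 + t(-174, -282)) = (96313 + 276153) + (-121319 - 105914)/(102360 - 174*(-282)) = 372466 - 227233/(102360 + 49068) = 372466 - 227233/151428 = 56401554215/151428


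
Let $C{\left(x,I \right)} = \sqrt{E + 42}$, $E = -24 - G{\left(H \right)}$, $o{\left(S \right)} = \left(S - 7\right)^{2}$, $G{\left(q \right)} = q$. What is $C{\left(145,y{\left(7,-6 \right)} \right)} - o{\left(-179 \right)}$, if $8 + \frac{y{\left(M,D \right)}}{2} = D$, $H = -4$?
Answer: $-34596 + \sqrt{22} \approx -34591.0$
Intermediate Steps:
$y{\left(M,D \right)} = -16 + 2 D$
$o{\left(S \right)} = \left(-7 + S\right)^{2}$
$E = -20$ ($E = -24 - -4 = -24 + 4 = -20$)
$C{\left(x,I \right)} = \sqrt{22}$ ($C{\left(x,I \right)} = \sqrt{-20 + 42} = \sqrt{22}$)
$C{\left(145,y{\left(7,-6 \right)} \right)} - o{\left(-179 \right)} = \sqrt{22} - \left(-7 - 179\right)^{2} = \sqrt{22} - \left(-186\right)^{2} = \sqrt{22} - 34596 = -34596 + \sqrt{22}$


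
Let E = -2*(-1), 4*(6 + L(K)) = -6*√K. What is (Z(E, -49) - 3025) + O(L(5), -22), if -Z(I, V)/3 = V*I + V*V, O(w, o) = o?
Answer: -9956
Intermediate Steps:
L(K) = -6 - 3*√K/2 (L(K) = -6 + (-6*√K)/4 = -6 - 3*√K/2)
E = 2
Z(I, V) = -3*V² - 3*I*V (Z(I, V) = -3*(V*I + V*V) = -3*(I*V + V²) = -3*(V² + I*V) = -3*V² - 3*I*V)
(Z(E, -49) - 3025) + O(L(5), -22) = (-3*(-49)*(2 - 49) - 3025) - 22 = (-3*(-49)*(-47) - 3025) - 22 = (-6909 - 3025) - 22 = -9934 - 22 = -9956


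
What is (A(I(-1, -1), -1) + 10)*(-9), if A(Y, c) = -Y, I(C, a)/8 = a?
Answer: -162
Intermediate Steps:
I(C, a) = 8*a
(A(I(-1, -1), -1) + 10)*(-9) = (-8*(-1) + 10)*(-9) = (-1*(-8) + 10)*(-9) = (8 + 10)*(-9) = 18*(-9) = -162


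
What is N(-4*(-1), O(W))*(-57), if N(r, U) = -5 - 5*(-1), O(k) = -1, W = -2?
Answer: 0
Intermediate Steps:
N(r, U) = 0 (N(r, U) = -5 + 5 = 0)
N(-4*(-1), O(W))*(-57) = 0*(-57) = 0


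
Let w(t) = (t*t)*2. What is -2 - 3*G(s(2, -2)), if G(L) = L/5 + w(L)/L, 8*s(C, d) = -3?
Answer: 19/40 ≈ 0.47500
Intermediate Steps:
s(C, d) = -3/8 (s(C, d) = (1/8)*(-3) = -3/8)
w(t) = 2*t**2 (w(t) = t**2*2 = 2*t**2)
G(L) = 11*L/5 (G(L) = L/5 + (2*L**2)/L = L*(1/5) + 2*L = L/5 + 2*L = 11*L/5)
-2 - 3*G(s(2, -2)) = -2 - 33*(-3)/(5*8) = -2 - 3*(-33/40) = -2 + 99/40 = 19/40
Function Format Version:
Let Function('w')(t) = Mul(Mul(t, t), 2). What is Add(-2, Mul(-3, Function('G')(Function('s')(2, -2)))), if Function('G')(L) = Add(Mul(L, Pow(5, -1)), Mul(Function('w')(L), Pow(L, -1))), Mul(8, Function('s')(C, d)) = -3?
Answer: Rational(19, 40) ≈ 0.47500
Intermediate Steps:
Function('s')(C, d) = Rational(-3, 8) (Function('s')(C, d) = Mul(Rational(1, 8), -3) = Rational(-3, 8))
Function('w')(t) = Mul(2, Pow(t, 2)) (Function('w')(t) = Mul(Pow(t, 2), 2) = Mul(2, Pow(t, 2)))
Function('G')(L) = Mul(Rational(11, 5), L) (Function('G')(L) = Add(Mul(L, Pow(5, -1)), Mul(Mul(2, Pow(L, 2)), Pow(L, -1))) = Add(Mul(L, Rational(1, 5)), Mul(2, L)) = Add(Mul(Rational(1, 5), L), Mul(2, L)) = Mul(Rational(11, 5), L))
Add(-2, Mul(-3, Function('G')(Function('s')(2, -2)))) = Add(-2, Mul(-3, Mul(Rational(11, 5), Rational(-3, 8)))) = Add(-2, Mul(-3, Rational(-33, 40))) = Add(-2, Rational(99, 40)) = Rational(19, 40)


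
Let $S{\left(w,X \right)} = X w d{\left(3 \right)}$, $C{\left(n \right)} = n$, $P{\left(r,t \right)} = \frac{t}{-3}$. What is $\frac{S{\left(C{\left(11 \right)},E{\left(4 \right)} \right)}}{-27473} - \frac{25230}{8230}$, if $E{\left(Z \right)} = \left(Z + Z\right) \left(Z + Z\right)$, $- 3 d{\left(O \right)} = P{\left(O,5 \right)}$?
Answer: $- \frac{626726371}{203492511} \approx -3.0798$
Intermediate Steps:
$P{\left(r,t \right)} = - \frac{t}{3}$ ($P{\left(r,t \right)} = t \left(- \frac{1}{3}\right) = - \frac{t}{3}$)
$d{\left(O \right)} = \frac{5}{9}$ ($d{\left(O \right)} = - \frac{\left(- \frac{1}{3}\right) 5}{3} = \left(- \frac{1}{3}\right) \left(- \frac{5}{3}\right) = \frac{5}{9}$)
$E{\left(Z \right)} = 4 Z^{2}$ ($E{\left(Z \right)} = 2 Z 2 Z = 4 Z^{2}$)
$S{\left(w,X \right)} = \frac{5 X w}{9}$ ($S{\left(w,X \right)} = X w \frac{5}{9} = \frac{5 X w}{9}$)
$\frac{S{\left(C{\left(11 \right)},E{\left(4 \right)} \right)}}{-27473} - \frac{25230}{8230} = \frac{\frac{5}{9} \cdot 4 \cdot 4^{2} \cdot 11}{-27473} - \frac{25230}{8230} = \frac{5}{9} \cdot 4 \cdot 16 \cdot 11 \left(- \frac{1}{27473}\right) - \frac{2523}{823} = \frac{5}{9} \cdot 64 \cdot 11 \left(- \frac{1}{27473}\right) - \frac{2523}{823} = \frac{3520}{9} \left(- \frac{1}{27473}\right) - \frac{2523}{823} = - \frac{3520}{247257} - \frac{2523}{823} = - \frac{626726371}{203492511}$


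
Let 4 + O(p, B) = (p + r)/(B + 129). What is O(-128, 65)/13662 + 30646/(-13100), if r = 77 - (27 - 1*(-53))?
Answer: -20309224547/8680151700 ≈ -2.3397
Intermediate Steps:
r = -3 (r = 77 - (27 + 53) = 77 - 1*80 = 77 - 80 = -3)
O(p, B) = -4 + (-3 + p)/(129 + B) (O(p, B) = -4 + (p - 3)/(B + 129) = -4 + (-3 + p)/(129 + B))
O(-128, 65)/13662 + 30646/(-13100) = ((-519 - 128 - 4*65)/(129 + 65))/13662 + 30646/(-13100) = ((-519 - 128 - 260)/194)*(1/13662) + 30646*(-1/13100) = ((1/194)*(-907))*(1/13662) - 15323/6550 = -907/194*1/13662 - 15323/6550 = -907/2650428 - 15323/6550 = -20309224547/8680151700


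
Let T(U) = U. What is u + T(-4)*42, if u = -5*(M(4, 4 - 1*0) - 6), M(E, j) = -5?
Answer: -113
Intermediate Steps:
u = 55 (u = -5*(-5 - 6) = -5*(-11) = 55)
u + T(-4)*42 = 55 - 4*42 = 55 - 168 = -113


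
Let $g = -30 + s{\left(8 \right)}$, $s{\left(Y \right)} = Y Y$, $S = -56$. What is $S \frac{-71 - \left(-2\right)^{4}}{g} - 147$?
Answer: $- \frac{63}{17} \approx -3.7059$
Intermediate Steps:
$s{\left(Y \right)} = Y^{2}$
$g = 34$ ($g = -30 + 8^{2} = -30 + 64 = 34$)
$S \frac{-71 - \left(-2\right)^{4}}{g} - 147 = - 56 \frac{-71 - \left(-2\right)^{4}}{34} - 147 = - 56 \left(-71 - 16\right) \frac{1}{34} - 147 = - 56 \left(\left(-87\right) \frac{1}{34}\right) - 147 = \left(-56\right) \left(- \frac{87}{34}\right) - 147 = \frac{2436}{17} - 147 = - \frac{63}{17}$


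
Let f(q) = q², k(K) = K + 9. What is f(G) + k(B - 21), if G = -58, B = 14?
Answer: 3366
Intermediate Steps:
k(K) = 9 + K
f(G) + k(B - 21) = (-58)² + (9 + (14 - 21)) = 3364 + (9 - 7) = 3364 + 2 = 3366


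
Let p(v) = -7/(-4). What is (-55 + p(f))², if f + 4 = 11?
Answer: 45369/16 ≈ 2835.6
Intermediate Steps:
f = 7 (f = -4 + 11 = 7)
p(v) = 7/4 (p(v) = -7*(-¼) = 7/4)
(-55 + p(f))² = (-55 + 7/4)² = (-213/4)² = 45369/16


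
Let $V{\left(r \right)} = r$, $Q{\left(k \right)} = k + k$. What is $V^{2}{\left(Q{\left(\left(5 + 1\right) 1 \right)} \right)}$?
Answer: $144$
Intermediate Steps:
$Q{\left(k \right)} = 2 k$
$V^{2}{\left(Q{\left(\left(5 + 1\right) 1 \right)} \right)} = \left(2 \left(5 + 1\right) 1\right)^{2} = \left(2 \cdot 6 \cdot 1\right)^{2} = \left(2 \cdot 6\right)^{2} = 12^{2} = 144$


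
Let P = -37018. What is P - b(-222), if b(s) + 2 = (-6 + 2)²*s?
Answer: -33464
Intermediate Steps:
b(s) = -2 + 16*s (b(s) = -2 + (-6 + 2)²*s = -2 + (-4)²*s = -2 + 16*s)
P - b(-222) = -37018 - (-2 + 16*(-222)) = -37018 - (-2 - 3552) = -37018 - 1*(-3554) = -37018 + 3554 = -33464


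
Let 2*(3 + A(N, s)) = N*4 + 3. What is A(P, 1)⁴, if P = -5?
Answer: 279841/16 ≈ 17490.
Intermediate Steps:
A(N, s) = -3/2 + 2*N (A(N, s) = -3 + (N*4 + 3)/2 = -3 + (4*N + 3)/2 = -3 + (3 + 4*N)/2 = -3 + (3/2 + 2*N) = -3/2 + 2*N)
A(P, 1)⁴ = (-3/2 + 2*(-5))⁴ = (-3/2 - 10)⁴ = (-23/2)⁴ = 279841/16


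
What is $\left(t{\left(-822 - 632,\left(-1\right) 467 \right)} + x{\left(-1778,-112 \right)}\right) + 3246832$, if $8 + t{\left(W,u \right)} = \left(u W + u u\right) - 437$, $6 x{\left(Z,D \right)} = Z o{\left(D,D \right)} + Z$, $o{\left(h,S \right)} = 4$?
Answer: $\frac{12426037}{3} \approx 4.142 \cdot 10^{6}$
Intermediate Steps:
$x{\left(Z,D \right)} = \frac{5 Z}{6}$ ($x{\left(Z,D \right)} = \frac{Z 4 + Z}{6} = \frac{4 Z + Z}{6} = \frac{5 Z}{6}$)
$t{\left(W,u \right)} = -445 + u^{2} + W u$ ($t{\left(W,u \right)} = -8 - \left(437 - u W - u u\right) = -8 - \left(437 - u^{2} - W u\right) = -8 + \left(-437 + u^{2} + W u\right) = -445 + u^{2} + W u$)
$\left(t{\left(-822 - 632,\left(-1\right) 467 \right)} + x{\left(-1778,-112 \right)}\right) + 3246832 = \left(\left(-445 + \left(\left(-1\right) 467\right)^{2} + \left(-822 - 632\right) \left(\left(-1\right) 467\right)\right) + \frac{5}{6} \left(-1778\right)\right) + 3246832 = \left(\left(-445 + \left(-467\right)^{2} + \left(-822 - 632\right) \left(-467\right)\right) - \frac{4445}{3}\right) + 3246832 = \left(\left(-445 + 218089 - -679018\right) - \frac{4445}{3}\right) + 3246832 = \left(\left(-445 + 218089 + 679018\right) - \frac{4445}{3}\right) + 3246832 = \left(896662 - \frac{4445}{3}\right) + 3246832 = \frac{2685541}{3} + 3246832 = \frac{12426037}{3}$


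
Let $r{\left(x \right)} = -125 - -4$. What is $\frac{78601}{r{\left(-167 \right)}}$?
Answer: $- \frac{78601}{121} \approx -649.59$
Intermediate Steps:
$r{\left(x \right)} = -121$ ($r{\left(x \right)} = -125 + 4 = -121$)
$\frac{78601}{r{\left(-167 \right)}} = \frac{78601}{-121} = 78601 \left(- \frac{1}{121}\right) = - \frac{78601}{121}$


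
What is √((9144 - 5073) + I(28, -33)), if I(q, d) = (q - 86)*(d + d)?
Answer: √7899 ≈ 88.876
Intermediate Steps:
I(q, d) = 2*d*(-86 + q) (I(q, d) = (-86 + q)*(2*d) = 2*d*(-86 + q))
√((9144 - 5073) + I(28, -33)) = √((9144 - 5073) + 2*(-33)*(-86 + 28)) = √(4071 + 2*(-33)*(-58)) = √(4071 + 3828) = √7899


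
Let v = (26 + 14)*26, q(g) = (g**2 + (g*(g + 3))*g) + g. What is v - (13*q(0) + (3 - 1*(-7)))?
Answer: 1030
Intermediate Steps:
q(g) = g + g**2 + g**2*(3 + g) (q(g) = (g**2 + (g*(3 + g))*g) + g = (g**2 + g**2*(3 + g)) + g = g + g**2 + g**2*(3 + g))
v = 1040 (v = 40*26 = 1040)
v - (13*q(0) + (3 - 1*(-7))) = 1040 - (13*(0*(1 + 0**2 + 4*0)) + (3 - 1*(-7))) = 1040 - (13*(0*(1 + 0 + 0)) + (3 + 7)) = 1040 - (13*(0*1) + 10) = 1040 - (13*0 + 10) = 1040 - (0 + 10) = 1040 - 1*10 = 1040 - 10 = 1030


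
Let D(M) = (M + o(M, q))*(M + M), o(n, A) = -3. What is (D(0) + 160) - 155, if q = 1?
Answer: 5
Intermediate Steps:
D(M) = 2*M*(-3 + M) (D(M) = (M - 3)*(M + M) = (-3 + M)*(2*M) = 2*M*(-3 + M))
(D(0) + 160) - 155 = (2*0*(-3 + 0) + 160) - 155 = (2*0*(-3) + 160) - 155 = (0 + 160) - 155 = 160 - 155 = 5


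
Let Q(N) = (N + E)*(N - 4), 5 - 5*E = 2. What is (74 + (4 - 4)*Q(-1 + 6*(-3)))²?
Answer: 5476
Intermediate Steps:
E = ⅗ (E = 1 - ⅕*2 = 1 - ⅖ = ⅗ ≈ 0.60000)
Q(N) = (-4 + N)*(⅗ + N) (Q(N) = (N + ⅗)*(N - 4) = (⅗ + N)*(-4 + N) = (-4 + N)*(⅗ + N))
(74 + (4 - 4)*Q(-1 + 6*(-3)))² = (74 + (4 - 4)*(-12/5 + (-1 + 6*(-3))² - 17*(-1 + 6*(-3))/5))² = (74 + 0*(-12/5 + (-1 - 18)² - 17*(-1 - 18)/5))² = (74 + 0*(-12/5 + (-19)² - 17/5*(-19)))² = (74 + 0*(-12/5 + 361 + 323/5))² = (74 + 0*(2116/5))² = (74 + 0)² = 74² = 5476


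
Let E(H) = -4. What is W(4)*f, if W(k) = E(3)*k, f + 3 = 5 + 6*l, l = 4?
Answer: -416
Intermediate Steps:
f = 26 (f = -3 + (5 + 6*4) = -3 + (5 + 24) = -3 + 29 = 26)
W(k) = -4*k
W(4)*f = -4*4*26 = -16*26 = -416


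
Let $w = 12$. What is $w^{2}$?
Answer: $144$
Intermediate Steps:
$w^{2} = 12^{2} = 144$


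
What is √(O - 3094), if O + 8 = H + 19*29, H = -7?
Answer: I*√2558 ≈ 50.577*I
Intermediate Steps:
O = 536 (O = -8 + (-7 + 19*29) = -8 + (-7 + 551) = -8 + 544 = 536)
√(O - 3094) = √(536 - 3094) = √(-2558) = I*√2558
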